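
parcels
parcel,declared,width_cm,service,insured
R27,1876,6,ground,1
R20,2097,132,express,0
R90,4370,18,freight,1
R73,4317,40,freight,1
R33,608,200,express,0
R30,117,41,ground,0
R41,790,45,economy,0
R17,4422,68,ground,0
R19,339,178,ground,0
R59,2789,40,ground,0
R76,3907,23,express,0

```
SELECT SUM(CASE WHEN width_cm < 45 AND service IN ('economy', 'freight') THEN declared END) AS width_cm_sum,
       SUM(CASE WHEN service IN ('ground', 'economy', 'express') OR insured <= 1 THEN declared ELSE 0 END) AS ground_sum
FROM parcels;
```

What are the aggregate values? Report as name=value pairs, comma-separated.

[width_cm_sum: width_cm < 45 AND service IN ('economy', 'freight')]
parcel=R27: ✗
parcel=R20: ✗
parcel=R90: ✓ → 4370
parcel=R73: ✓ → 4317
parcel=R33: ✗
parcel=R30: ✗
parcel=R41: ✗
parcel=R17: ✗
parcel=R19: ✗
parcel=R59: ✗
parcel=R76: ✗
width_cm_sum = 4370 + 4317 = 8687
—
[ground_sum: service IN ('ground', 'economy', 'express') OR insured <= 1]
parcel=R27: ✓ → 1876
parcel=R20: ✓ → 2097
parcel=R90: ✓ → 4370
parcel=R73: ✓ → 4317
parcel=R33: ✓ → 608
parcel=R30: ✓ → 117
parcel=R41: ✓ → 790
parcel=R17: ✓ → 4422
parcel=R19: ✓ → 339
parcel=R59: ✓ → 2789
parcel=R76: ✓ → 3907
ground_sum = 1876 + 2097 + 4370 + 4317 + 608 + 117 + 790 + 4422 + 339 + 2789 + 3907 = 25632

width_cm_sum=8687, ground_sum=25632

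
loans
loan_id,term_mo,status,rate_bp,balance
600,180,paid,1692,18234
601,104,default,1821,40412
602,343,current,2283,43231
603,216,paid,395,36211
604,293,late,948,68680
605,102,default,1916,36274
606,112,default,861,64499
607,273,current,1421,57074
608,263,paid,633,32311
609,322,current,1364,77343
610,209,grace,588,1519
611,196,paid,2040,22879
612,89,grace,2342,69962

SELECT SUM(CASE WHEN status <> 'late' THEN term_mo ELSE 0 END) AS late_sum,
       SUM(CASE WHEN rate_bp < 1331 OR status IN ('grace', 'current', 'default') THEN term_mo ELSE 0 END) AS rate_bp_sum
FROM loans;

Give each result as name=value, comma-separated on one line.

[late_sum: status <> 'late']
loan_id=600: ✓ → 180
loan_id=601: ✓ → 104
loan_id=602: ✓ → 343
loan_id=603: ✓ → 216
loan_id=604: ✗
loan_id=605: ✓ → 102
loan_id=606: ✓ → 112
loan_id=607: ✓ → 273
loan_id=608: ✓ → 263
loan_id=609: ✓ → 322
loan_id=610: ✓ → 209
loan_id=611: ✓ → 196
loan_id=612: ✓ → 89
late_sum = 180 + 104 + 343 + 216 + 102 + 112 + 273 + 263 + 322 + 209 + 196 + 89 = 2409
—
[rate_bp_sum: rate_bp < 1331 OR status IN ('grace', 'current', 'default')]
loan_id=600: ✗
loan_id=601: ✓ → 104
loan_id=602: ✓ → 343
loan_id=603: ✓ → 216
loan_id=604: ✓ → 293
loan_id=605: ✓ → 102
loan_id=606: ✓ → 112
loan_id=607: ✓ → 273
loan_id=608: ✓ → 263
loan_id=609: ✓ → 322
loan_id=610: ✓ → 209
loan_id=611: ✗
loan_id=612: ✓ → 89
rate_bp_sum = 104 + 343 + 216 + 293 + 102 + 112 + 273 + 263 + 322 + 209 + 89 = 2326

late_sum=2409, rate_bp_sum=2326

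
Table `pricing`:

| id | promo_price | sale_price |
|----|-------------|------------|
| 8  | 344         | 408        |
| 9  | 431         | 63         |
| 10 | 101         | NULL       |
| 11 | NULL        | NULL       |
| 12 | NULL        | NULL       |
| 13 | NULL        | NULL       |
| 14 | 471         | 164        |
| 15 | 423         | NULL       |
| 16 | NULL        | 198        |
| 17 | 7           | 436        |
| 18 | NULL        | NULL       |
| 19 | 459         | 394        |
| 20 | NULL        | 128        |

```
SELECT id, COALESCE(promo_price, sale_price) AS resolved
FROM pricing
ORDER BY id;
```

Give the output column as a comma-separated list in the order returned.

id=8: promo_price=344 → 344
id=9: promo_price=431 → 431
id=10: promo_price=101 → 101
id=11: promo_price=NULL, sale_price=NULL (all NULL) → NULL
id=12: promo_price=NULL, sale_price=NULL (all NULL) → NULL
id=13: promo_price=NULL, sale_price=NULL (all NULL) → NULL
id=14: promo_price=471 → 471
id=15: promo_price=423 → 423
id=16: promo_price=NULL, sale_price=198 → 198
id=17: promo_price=7 → 7
id=18: promo_price=NULL, sale_price=NULL (all NULL) → NULL
id=19: promo_price=459 → 459
id=20: promo_price=NULL, sale_price=128 → 128

344, 431, 101, NULL, NULL, NULL, 471, 423, 198, 7, NULL, 459, 128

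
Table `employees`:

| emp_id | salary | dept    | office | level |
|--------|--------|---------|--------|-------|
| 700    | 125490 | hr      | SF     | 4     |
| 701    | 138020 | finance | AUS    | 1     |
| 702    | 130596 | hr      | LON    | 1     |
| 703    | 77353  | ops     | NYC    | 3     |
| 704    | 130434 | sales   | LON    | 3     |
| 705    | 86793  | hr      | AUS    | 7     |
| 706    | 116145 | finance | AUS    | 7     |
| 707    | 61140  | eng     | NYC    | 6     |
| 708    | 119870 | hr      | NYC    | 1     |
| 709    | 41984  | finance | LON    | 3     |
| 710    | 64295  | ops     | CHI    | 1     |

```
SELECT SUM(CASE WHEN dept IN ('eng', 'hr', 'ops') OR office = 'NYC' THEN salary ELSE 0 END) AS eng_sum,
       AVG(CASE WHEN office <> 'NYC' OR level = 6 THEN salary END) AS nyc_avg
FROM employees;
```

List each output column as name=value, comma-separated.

eng_sum=665537, nyc_avg=99433

[eng_sum: dept IN ('eng', 'hr', 'ops') OR office = 'NYC']
emp_id=700: ✓ → 125490
emp_id=701: ✗
emp_id=702: ✓ → 130596
emp_id=703: ✓ → 77353
emp_id=704: ✗
emp_id=705: ✓ → 86793
emp_id=706: ✗
emp_id=707: ✓ → 61140
emp_id=708: ✓ → 119870
emp_id=709: ✗
emp_id=710: ✓ → 64295
eng_sum = 125490 + 130596 + 77353 + 86793 + 61140 + 119870 + 64295 = 665537
—
[nyc_avg: office <> 'NYC' OR level = 6]
emp_id=700: ✓ → 125490
emp_id=701: ✓ → 138020
emp_id=702: ✓ → 130596
emp_id=703: ✗
emp_id=704: ✓ → 130434
emp_id=705: ✓ → 86793
emp_id=706: ✓ → 116145
emp_id=707: ✓ → 61140
emp_id=708: ✗
emp_id=709: ✓ → 41984
emp_id=710: ✓ → 64295
nyc_avg = (125490 + 138020 + 130596 + 130434 + 86793 + 116145 + 61140 + 41984 + 64295) / 9 = 99433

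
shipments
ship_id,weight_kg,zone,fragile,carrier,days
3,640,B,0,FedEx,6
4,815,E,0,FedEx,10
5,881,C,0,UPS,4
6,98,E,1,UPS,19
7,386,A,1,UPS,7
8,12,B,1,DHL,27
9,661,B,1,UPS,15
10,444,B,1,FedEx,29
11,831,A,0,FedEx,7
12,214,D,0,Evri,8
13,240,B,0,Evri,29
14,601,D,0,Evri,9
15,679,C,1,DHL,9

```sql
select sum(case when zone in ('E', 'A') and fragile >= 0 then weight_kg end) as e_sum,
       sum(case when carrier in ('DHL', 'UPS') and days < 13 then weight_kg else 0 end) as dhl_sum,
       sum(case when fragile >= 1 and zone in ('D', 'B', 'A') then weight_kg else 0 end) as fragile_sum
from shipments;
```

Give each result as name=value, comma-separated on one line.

[e_sum: zone in ('E', 'A') and fragile >= 0]
ship_id=3: ✗
ship_id=4: ✓ → 815
ship_id=5: ✗
ship_id=6: ✓ → 98
ship_id=7: ✓ → 386
ship_id=8: ✗
ship_id=9: ✗
ship_id=10: ✗
ship_id=11: ✓ → 831
ship_id=12: ✗
ship_id=13: ✗
ship_id=14: ✗
ship_id=15: ✗
e_sum = 815 + 98 + 386 + 831 = 2130
—
[dhl_sum: carrier in ('DHL', 'UPS') and days < 13]
ship_id=3: ✗
ship_id=4: ✗
ship_id=5: ✓ → 881
ship_id=6: ✗
ship_id=7: ✓ → 386
ship_id=8: ✗
ship_id=9: ✗
ship_id=10: ✗
ship_id=11: ✗
ship_id=12: ✗
ship_id=13: ✗
ship_id=14: ✗
ship_id=15: ✓ → 679
dhl_sum = 881 + 386 + 679 = 1946
—
[fragile_sum: fragile >= 1 and zone in ('D', 'B', 'A')]
ship_id=3: ✗
ship_id=4: ✗
ship_id=5: ✗
ship_id=6: ✗
ship_id=7: ✓ → 386
ship_id=8: ✓ → 12
ship_id=9: ✓ → 661
ship_id=10: ✓ → 444
ship_id=11: ✗
ship_id=12: ✗
ship_id=13: ✗
ship_id=14: ✗
ship_id=15: ✗
fragile_sum = 386 + 12 + 661 + 444 = 1503

e_sum=2130, dhl_sum=1946, fragile_sum=1503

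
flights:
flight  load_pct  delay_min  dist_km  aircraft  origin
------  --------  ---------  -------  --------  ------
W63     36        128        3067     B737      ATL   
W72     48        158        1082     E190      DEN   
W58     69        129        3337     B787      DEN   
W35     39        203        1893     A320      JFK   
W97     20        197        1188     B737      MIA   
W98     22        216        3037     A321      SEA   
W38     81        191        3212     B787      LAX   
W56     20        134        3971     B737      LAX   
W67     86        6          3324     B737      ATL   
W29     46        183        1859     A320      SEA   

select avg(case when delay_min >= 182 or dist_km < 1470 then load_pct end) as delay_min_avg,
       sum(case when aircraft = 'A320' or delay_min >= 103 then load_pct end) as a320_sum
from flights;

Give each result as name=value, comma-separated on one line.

[delay_min_avg: delay_min >= 182 or dist_km < 1470]
flight=W63: ✗
flight=W72: ✓ → 48
flight=W58: ✗
flight=W35: ✓ → 39
flight=W97: ✓ → 20
flight=W98: ✓ → 22
flight=W38: ✓ → 81
flight=W56: ✗
flight=W67: ✗
flight=W29: ✓ → 46
delay_min_avg = (48 + 39 + 20 + 22 + 81 + 46) / 6 = 42.6666666667
—
[a320_sum: aircraft = 'A320' or delay_min >= 103]
flight=W63: ✓ → 36
flight=W72: ✓ → 48
flight=W58: ✓ → 69
flight=W35: ✓ → 39
flight=W97: ✓ → 20
flight=W98: ✓ → 22
flight=W38: ✓ → 81
flight=W56: ✓ → 20
flight=W67: ✗
flight=W29: ✓ → 46
a320_sum = 36 + 48 + 69 + 39 + 20 + 22 + 81 + 20 + 46 = 381

delay_min_avg=42.6666666667, a320_sum=381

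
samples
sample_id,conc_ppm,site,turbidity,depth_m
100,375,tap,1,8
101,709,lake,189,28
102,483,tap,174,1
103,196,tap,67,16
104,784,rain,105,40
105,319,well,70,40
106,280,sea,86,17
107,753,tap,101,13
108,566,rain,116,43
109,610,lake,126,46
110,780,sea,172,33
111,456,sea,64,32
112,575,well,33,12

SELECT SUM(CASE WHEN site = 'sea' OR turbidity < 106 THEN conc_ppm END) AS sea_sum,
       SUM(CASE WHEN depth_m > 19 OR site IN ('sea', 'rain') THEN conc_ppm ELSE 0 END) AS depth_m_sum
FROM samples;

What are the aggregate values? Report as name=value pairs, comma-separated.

sea_sum=4518, depth_m_sum=4504

[sea_sum: site = 'sea' OR turbidity < 106]
sample_id=100: ✓ → 375
sample_id=101: ✗
sample_id=102: ✗
sample_id=103: ✓ → 196
sample_id=104: ✓ → 784
sample_id=105: ✓ → 319
sample_id=106: ✓ → 280
sample_id=107: ✓ → 753
sample_id=108: ✗
sample_id=109: ✗
sample_id=110: ✓ → 780
sample_id=111: ✓ → 456
sample_id=112: ✓ → 575
sea_sum = 375 + 196 + 784 + 319 + 280 + 753 + 780 + 456 + 575 = 4518
—
[depth_m_sum: depth_m > 19 OR site IN ('sea', 'rain')]
sample_id=100: ✗
sample_id=101: ✓ → 709
sample_id=102: ✗
sample_id=103: ✗
sample_id=104: ✓ → 784
sample_id=105: ✓ → 319
sample_id=106: ✓ → 280
sample_id=107: ✗
sample_id=108: ✓ → 566
sample_id=109: ✓ → 610
sample_id=110: ✓ → 780
sample_id=111: ✓ → 456
sample_id=112: ✗
depth_m_sum = 709 + 784 + 319 + 280 + 566 + 610 + 780 + 456 = 4504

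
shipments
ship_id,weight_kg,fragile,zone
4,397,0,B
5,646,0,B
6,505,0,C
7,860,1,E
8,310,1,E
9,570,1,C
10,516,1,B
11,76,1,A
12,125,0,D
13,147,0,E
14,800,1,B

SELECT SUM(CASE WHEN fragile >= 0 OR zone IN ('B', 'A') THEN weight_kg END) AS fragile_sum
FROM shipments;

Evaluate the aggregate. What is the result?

4952

ship_id=4: ✓ → 397
ship_id=5: ✓ → 646
ship_id=6: ✓ → 505
ship_id=7: ✓ → 860
ship_id=8: ✓ → 310
ship_id=9: ✓ → 570
ship_id=10: ✓ → 516
ship_id=11: ✓ → 76
ship_id=12: ✓ → 125
ship_id=13: ✓ → 147
ship_id=14: ✓ → 800
fragile_sum = 397 + 646 + 505 + 860 + 310 + 570 + 516 + 76 + 125 + 147 + 800 = 4952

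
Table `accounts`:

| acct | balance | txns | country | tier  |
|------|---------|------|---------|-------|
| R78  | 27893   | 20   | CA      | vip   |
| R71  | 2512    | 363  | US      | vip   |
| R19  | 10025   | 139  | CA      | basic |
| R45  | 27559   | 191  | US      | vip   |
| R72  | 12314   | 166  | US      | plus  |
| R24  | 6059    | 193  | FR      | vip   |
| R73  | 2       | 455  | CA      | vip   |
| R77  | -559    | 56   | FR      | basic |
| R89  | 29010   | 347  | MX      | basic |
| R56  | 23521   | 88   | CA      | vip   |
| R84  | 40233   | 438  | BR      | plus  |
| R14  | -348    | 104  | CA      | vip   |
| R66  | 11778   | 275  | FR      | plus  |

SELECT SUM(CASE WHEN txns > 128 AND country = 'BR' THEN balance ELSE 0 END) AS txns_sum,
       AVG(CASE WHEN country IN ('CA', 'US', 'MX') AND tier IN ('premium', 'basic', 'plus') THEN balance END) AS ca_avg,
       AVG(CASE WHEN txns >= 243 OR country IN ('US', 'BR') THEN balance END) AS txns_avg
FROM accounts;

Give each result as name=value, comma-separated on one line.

txns_sum=40233, ca_avg=17116.3333333333, txns_avg=17629.7142857143

[txns_sum: txns > 128 AND country = 'BR']
acct=R78: ✗
acct=R71: ✗
acct=R19: ✗
acct=R45: ✗
acct=R72: ✗
acct=R24: ✗
acct=R73: ✗
acct=R77: ✗
acct=R89: ✗
acct=R56: ✗
acct=R84: ✓ → 40233
acct=R14: ✗
acct=R66: ✗
txns_sum = 40233
—
[ca_avg: country IN ('CA', 'US', 'MX') AND tier IN ('premium', 'basic', 'plus')]
acct=R78: ✗
acct=R71: ✗
acct=R19: ✓ → 10025
acct=R45: ✗
acct=R72: ✓ → 12314
acct=R24: ✗
acct=R73: ✗
acct=R77: ✗
acct=R89: ✓ → 29010
acct=R56: ✗
acct=R84: ✗
acct=R14: ✗
acct=R66: ✗
ca_avg = (10025 + 12314 + 29010) / 3 = 17116.3333333333
—
[txns_avg: txns >= 243 OR country IN ('US', 'BR')]
acct=R78: ✗
acct=R71: ✓ → 2512
acct=R19: ✗
acct=R45: ✓ → 27559
acct=R72: ✓ → 12314
acct=R24: ✗
acct=R73: ✓ → 2
acct=R77: ✗
acct=R89: ✓ → 29010
acct=R56: ✗
acct=R84: ✓ → 40233
acct=R14: ✗
acct=R66: ✓ → 11778
txns_avg = (2512 + 27559 + 12314 + 2 + 29010 + 40233 + 11778) / 7 = 17629.7142857143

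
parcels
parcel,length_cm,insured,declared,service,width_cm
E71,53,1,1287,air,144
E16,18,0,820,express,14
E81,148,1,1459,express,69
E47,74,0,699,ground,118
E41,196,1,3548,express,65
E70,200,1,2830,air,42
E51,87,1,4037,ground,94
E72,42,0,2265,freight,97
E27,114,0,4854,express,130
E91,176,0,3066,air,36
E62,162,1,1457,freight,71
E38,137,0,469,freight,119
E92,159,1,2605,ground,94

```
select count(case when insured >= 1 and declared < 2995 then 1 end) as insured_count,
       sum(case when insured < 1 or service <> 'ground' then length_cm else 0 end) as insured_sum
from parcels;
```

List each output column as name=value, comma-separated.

[insured_count: insured >= 1 and declared < 2995]
parcel=E71: ✓ → 1
parcel=E16: ✗
parcel=E81: ✓ → 1
parcel=E47: ✗
parcel=E41: ✗
parcel=E70: ✓ → 1
parcel=E51: ✗
parcel=E72: ✗
parcel=E27: ✗
parcel=E91: ✗
parcel=E62: ✓ → 1
parcel=E38: ✗
parcel=E92: ✓ → 1
insured_count = COUNT(1, 1, 1, 1, 1) = 5
—
[insured_sum: insured < 1 or service <> 'ground']
parcel=E71: ✓ → 53
parcel=E16: ✓ → 18
parcel=E81: ✓ → 148
parcel=E47: ✓ → 74
parcel=E41: ✓ → 196
parcel=E70: ✓ → 200
parcel=E51: ✗
parcel=E72: ✓ → 42
parcel=E27: ✓ → 114
parcel=E91: ✓ → 176
parcel=E62: ✓ → 162
parcel=E38: ✓ → 137
parcel=E92: ✗
insured_sum = 53 + 18 + 148 + 74 + 196 + 200 + 42 + 114 + 176 + 162 + 137 = 1320

insured_count=5, insured_sum=1320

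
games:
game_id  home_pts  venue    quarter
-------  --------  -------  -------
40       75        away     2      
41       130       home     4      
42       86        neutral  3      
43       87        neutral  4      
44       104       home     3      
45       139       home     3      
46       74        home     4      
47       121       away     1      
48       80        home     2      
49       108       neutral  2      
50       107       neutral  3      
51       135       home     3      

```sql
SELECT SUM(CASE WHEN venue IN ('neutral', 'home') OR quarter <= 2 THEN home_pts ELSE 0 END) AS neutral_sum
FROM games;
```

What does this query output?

game_id=40: ✓ → 75
game_id=41: ✓ → 130
game_id=42: ✓ → 86
game_id=43: ✓ → 87
game_id=44: ✓ → 104
game_id=45: ✓ → 139
game_id=46: ✓ → 74
game_id=47: ✓ → 121
game_id=48: ✓ → 80
game_id=49: ✓ → 108
game_id=50: ✓ → 107
game_id=51: ✓ → 135
neutral_sum = 75 + 130 + 86 + 87 + 104 + 139 + 74 + 121 + 80 + 108 + 107 + 135 = 1246

1246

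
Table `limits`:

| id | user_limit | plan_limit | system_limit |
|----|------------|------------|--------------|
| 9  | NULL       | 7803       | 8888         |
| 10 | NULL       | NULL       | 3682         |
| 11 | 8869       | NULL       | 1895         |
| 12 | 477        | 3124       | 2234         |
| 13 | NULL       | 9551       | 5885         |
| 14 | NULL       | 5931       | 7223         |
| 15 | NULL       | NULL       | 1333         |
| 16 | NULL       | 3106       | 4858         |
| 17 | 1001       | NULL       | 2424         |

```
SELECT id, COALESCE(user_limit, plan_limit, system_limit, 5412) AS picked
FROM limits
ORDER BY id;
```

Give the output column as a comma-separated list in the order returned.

id=9: user_limit=NULL, plan_limit=7803 → 7803
id=10: user_limit=NULL, plan_limit=NULL, system_limit=3682 → 3682
id=11: user_limit=8869 → 8869
id=12: user_limit=477 → 477
id=13: user_limit=NULL, plan_limit=9551 → 9551
id=14: user_limit=NULL, plan_limit=5931 → 5931
id=15: user_limit=NULL, plan_limit=NULL, system_limit=1333 → 1333
id=16: user_limit=NULL, plan_limit=3106 → 3106
id=17: user_limit=1001 → 1001

7803, 3682, 8869, 477, 9551, 5931, 1333, 3106, 1001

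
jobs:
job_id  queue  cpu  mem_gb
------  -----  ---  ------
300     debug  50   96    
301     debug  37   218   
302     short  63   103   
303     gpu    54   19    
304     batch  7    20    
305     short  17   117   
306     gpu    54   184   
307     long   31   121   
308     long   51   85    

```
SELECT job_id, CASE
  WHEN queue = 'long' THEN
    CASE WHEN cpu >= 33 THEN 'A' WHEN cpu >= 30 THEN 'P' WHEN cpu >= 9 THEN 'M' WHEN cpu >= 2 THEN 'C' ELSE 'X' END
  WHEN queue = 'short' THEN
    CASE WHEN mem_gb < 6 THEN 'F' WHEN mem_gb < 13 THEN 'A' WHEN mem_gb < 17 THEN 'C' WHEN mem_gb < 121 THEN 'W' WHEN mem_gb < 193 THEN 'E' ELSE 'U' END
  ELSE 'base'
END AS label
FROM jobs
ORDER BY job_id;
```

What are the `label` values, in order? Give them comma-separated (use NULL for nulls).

job_id=300: queue='debug' → outer ELSE → base
job_id=301: queue='debug' → outer ELSE → base
job_id=302: queue='short' → inner[mem_gb < 121] → W
job_id=303: queue='gpu' → outer ELSE → base
job_id=304: queue='batch' → outer ELSE → base
job_id=305: queue='short' → inner[mem_gb < 121] → W
job_id=306: queue='gpu' → outer ELSE → base
job_id=307: queue='long' → inner[cpu >= 30] → P
job_id=308: queue='long' → inner[cpu >= 33] → A

base, base, W, base, base, W, base, P, A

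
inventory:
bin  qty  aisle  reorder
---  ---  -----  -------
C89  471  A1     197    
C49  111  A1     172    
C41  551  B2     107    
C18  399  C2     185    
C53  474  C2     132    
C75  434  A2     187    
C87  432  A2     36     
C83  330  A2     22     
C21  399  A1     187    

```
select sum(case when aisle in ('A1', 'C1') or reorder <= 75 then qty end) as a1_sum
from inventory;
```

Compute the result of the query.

1743

bin=C89: ✓ → 471
bin=C49: ✓ → 111
bin=C41: ✗
bin=C18: ✗
bin=C53: ✗
bin=C75: ✗
bin=C87: ✓ → 432
bin=C83: ✓ → 330
bin=C21: ✓ → 399
a1_sum = 471 + 111 + 432 + 330 + 399 = 1743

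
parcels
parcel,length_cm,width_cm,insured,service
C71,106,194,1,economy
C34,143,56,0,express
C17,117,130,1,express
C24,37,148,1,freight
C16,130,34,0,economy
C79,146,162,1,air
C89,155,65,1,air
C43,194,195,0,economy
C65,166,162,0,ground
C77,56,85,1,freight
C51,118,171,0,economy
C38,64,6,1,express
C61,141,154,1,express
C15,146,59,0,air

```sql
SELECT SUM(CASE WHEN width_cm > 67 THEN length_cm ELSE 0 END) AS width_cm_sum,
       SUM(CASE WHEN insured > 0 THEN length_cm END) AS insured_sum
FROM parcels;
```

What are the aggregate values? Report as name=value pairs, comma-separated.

width_cm_sum=1081, insured_sum=822

[width_cm_sum: width_cm > 67]
parcel=C71: ✓ → 106
parcel=C34: ✗
parcel=C17: ✓ → 117
parcel=C24: ✓ → 37
parcel=C16: ✗
parcel=C79: ✓ → 146
parcel=C89: ✗
parcel=C43: ✓ → 194
parcel=C65: ✓ → 166
parcel=C77: ✓ → 56
parcel=C51: ✓ → 118
parcel=C38: ✗
parcel=C61: ✓ → 141
parcel=C15: ✗
width_cm_sum = 106 + 117 + 37 + 146 + 194 + 166 + 56 + 118 + 141 = 1081
—
[insured_sum: insured > 0]
parcel=C71: ✓ → 106
parcel=C34: ✗
parcel=C17: ✓ → 117
parcel=C24: ✓ → 37
parcel=C16: ✗
parcel=C79: ✓ → 146
parcel=C89: ✓ → 155
parcel=C43: ✗
parcel=C65: ✗
parcel=C77: ✓ → 56
parcel=C51: ✗
parcel=C38: ✓ → 64
parcel=C61: ✓ → 141
parcel=C15: ✗
insured_sum = 106 + 117 + 37 + 146 + 155 + 56 + 64 + 141 = 822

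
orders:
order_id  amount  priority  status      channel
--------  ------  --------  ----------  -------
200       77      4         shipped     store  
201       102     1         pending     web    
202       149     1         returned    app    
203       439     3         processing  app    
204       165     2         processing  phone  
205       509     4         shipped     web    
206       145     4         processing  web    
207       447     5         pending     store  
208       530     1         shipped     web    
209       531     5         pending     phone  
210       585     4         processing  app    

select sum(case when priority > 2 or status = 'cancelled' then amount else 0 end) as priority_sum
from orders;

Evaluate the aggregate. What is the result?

order_id=200: ✓ → 77
order_id=201: ✗
order_id=202: ✗
order_id=203: ✓ → 439
order_id=204: ✗
order_id=205: ✓ → 509
order_id=206: ✓ → 145
order_id=207: ✓ → 447
order_id=208: ✗
order_id=209: ✓ → 531
order_id=210: ✓ → 585
priority_sum = 77 + 439 + 509 + 145 + 447 + 531 + 585 = 2733

2733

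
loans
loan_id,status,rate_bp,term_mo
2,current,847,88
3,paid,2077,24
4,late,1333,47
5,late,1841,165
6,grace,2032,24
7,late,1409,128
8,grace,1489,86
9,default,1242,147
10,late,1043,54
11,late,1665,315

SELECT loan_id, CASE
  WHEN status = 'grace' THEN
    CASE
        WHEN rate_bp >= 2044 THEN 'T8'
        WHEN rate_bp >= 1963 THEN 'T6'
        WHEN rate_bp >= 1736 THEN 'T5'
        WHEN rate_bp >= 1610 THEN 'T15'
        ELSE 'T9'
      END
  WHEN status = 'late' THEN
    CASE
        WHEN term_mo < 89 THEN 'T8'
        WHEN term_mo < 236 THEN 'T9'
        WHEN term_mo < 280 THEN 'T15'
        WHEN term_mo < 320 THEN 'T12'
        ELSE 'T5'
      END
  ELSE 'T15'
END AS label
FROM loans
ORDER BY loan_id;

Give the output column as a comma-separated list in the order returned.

loan_id=2: status='current' → outer ELSE → T15
loan_id=3: status='paid' → outer ELSE → T15
loan_id=4: status='late' → inner[term_mo < 89] → T8
loan_id=5: status='late' → inner[term_mo < 236] → T9
loan_id=6: status='grace' → inner[rate_bp >= 1963] → T6
loan_id=7: status='late' → inner[term_mo < 236] → T9
loan_id=8: status='grace' → inner[ELSE] → T9
loan_id=9: status='default' → outer ELSE → T15
loan_id=10: status='late' → inner[term_mo < 89] → T8
loan_id=11: status='late' → inner[term_mo < 320] → T12

T15, T15, T8, T9, T6, T9, T9, T15, T8, T12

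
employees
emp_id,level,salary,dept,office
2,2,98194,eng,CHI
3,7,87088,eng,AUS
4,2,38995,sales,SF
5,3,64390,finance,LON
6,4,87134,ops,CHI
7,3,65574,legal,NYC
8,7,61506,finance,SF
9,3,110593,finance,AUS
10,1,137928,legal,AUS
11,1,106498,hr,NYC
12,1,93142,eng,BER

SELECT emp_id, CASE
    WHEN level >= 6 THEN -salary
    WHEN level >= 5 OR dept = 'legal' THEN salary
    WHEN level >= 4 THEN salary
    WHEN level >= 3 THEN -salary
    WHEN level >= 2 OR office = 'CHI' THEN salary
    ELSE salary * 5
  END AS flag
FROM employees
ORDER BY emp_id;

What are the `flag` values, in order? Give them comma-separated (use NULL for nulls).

emp_id=2: level >= 2 OR office = 'CHI' → 98194
emp_id=3: level >= 6 → -87088
emp_id=4: level >= 2 OR office = 'CHI' → 38995
emp_id=5: level >= 3 → -64390
emp_id=6: level >= 4 → 87134
emp_id=7: level >= 5 OR dept = 'legal' → 65574
emp_id=8: level >= 6 → -61506
emp_id=9: level >= 3 → -110593
emp_id=10: level >= 5 OR dept = 'legal' → 137928
emp_id=11: ELSE → 532490
emp_id=12: ELSE → 465710

98194, -87088, 38995, -64390, 87134, 65574, -61506, -110593, 137928, 532490, 465710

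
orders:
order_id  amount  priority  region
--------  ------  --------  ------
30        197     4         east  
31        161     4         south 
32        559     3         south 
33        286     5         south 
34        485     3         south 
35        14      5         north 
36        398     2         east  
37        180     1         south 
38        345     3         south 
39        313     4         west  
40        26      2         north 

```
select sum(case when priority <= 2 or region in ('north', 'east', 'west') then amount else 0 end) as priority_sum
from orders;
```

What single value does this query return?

1128

order_id=30: ✓ → 197
order_id=31: ✗
order_id=32: ✗
order_id=33: ✗
order_id=34: ✗
order_id=35: ✓ → 14
order_id=36: ✓ → 398
order_id=37: ✓ → 180
order_id=38: ✗
order_id=39: ✓ → 313
order_id=40: ✓ → 26
priority_sum = 197 + 14 + 398 + 180 + 313 + 26 = 1128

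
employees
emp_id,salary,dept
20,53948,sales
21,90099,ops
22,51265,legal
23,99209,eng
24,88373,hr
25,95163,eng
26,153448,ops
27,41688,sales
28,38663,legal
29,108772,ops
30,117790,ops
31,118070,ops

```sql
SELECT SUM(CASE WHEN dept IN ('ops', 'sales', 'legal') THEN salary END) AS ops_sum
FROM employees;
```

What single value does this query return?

773743

emp_id=20: ✓ → 53948
emp_id=21: ✓ → 90099
emp_id=22: ✓ → 51265
emp_id=23: ✗
emp_id=24: ✗
emp_id=25: ✗
emp_id=26: ✓ → 153448
emp_id=27: ✓ → 41688
emp_id=28: ✓ → 38663
emp_id=29: ✓ → 108772
emp_id=30: ✓ → 117790
emp_id=31: ✓ → 118070
ops_sum = 53948 + 90099 + 51265 + 153448 + 41688 + 38663 + 108772 + 117790 + 118070 = 773743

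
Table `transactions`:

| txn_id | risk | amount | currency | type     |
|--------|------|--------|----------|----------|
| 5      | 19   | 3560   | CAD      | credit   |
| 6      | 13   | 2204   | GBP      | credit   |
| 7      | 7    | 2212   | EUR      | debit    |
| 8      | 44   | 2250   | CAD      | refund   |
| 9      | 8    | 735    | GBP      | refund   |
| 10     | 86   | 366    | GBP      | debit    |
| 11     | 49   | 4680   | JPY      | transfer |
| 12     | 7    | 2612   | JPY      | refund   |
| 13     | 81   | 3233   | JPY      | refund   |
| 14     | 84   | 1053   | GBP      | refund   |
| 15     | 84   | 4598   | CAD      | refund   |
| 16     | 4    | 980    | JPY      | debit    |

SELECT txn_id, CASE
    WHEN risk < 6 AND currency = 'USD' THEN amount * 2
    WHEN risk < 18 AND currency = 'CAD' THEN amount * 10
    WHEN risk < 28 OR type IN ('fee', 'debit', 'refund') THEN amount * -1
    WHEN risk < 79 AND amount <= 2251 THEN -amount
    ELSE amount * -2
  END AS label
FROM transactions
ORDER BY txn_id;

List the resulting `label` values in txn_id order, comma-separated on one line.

-3560, -2204, -2212, -2250, -735, -366, -9360, -2612, -3233, -1053, -4598, -980

txn_id=5: risk < 28 OR type IN ('fee', 'debit', 'refund') → -3560
txn_id=6: risk < 28 OR type IN ('fee', 'debit', 'refund') → -2204
txn_id=7: risk < 28 OR type IN ('fee', 'debit', 'refund') → -2212
txn_id=8: risk < 28 OR type IN ('fee', 'debit', 'refund') → -2250
txn_id=9: risk < 28 OR type IN ('fee', 'debit', 'refund') → -735
txn_id=10: risk < 28 OR type IN ('fee', 'debit', 'refund') → -366
txn_id=11: ELSE → -9360
txn_id=12: risk < 28 OR type IN ('fee', 'debit', 'refund') → -2612
txn_id=13: risk < 28 OR type IN ('fee', 'debit', 'refund') → -3233
txn_id=14: risk < 28 OR type IN ('fee', 'debit', 'refund') → -1053
txn_id=15: risk < 28 OR type IN ('fee', 'debit', 'refund') → -4598
txn_id=16: risk < 28 OR type IN ('fee', 'debit', 'refund') → -980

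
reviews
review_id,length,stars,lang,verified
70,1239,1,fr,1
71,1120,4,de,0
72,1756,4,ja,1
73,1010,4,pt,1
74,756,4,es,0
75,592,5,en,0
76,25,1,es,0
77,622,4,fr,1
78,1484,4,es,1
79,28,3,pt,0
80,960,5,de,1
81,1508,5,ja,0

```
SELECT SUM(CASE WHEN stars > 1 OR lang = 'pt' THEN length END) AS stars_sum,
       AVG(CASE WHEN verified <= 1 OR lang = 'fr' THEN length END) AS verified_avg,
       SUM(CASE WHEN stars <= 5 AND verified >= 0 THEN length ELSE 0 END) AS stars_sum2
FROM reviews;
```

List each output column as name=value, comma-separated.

[stars_sum: stars > 1 OR lang = 'pt']
review_id=70: ✗
review_id=71: ✓ → 1120
review_id=72: ✓ → 1756
review_id=73: ✓ → 1010
review_id=74: ✓ → 756
review_id=75: ✓ → 592
review_id=76: ✗
review_id=77: ✓ → 622
review_id=78: ✓ → 1484
review_id=79: ✓ → 28
review_id=80: ✓ → 960
review_id=81: ✓ → 1508
stars_sum = 1120 + 1756 + 1010 + 756 + 592 + 622 + 1484 + 28 + 960 + 1508 = 9836
—
[verified_avg: verified <= 1 OR lang = 'fr']
review_id=70: ✓ → 1239
review_id=71: ✓ → 1120
review_id=72: ✓ → 1756
review_id=73: ✓ → 1010
review_id=74: ✓ → 756
review_id=75: ✓ → 592
review_id=76: ✓ → 25
review_id=77: ✓ → 622
review_id=78: ✓ → 1484
review_id=79: ✓ → 28
review_id=80: ✓ → 960
review_id=81: ✓ → 1508
verified_avg = (1239 + 1120 + 1756 + 1010 + 756 + 592 + 25 + 622 + 1484 + 28 + 960 + 1508) / 12 = 925
—
[stars_sum2: stars <= 5 AND verified >= 0]
review_id=70: ✓ → 1239
review_id=71: ✓ → 1120
review_id=72: ✓ → 1756
review_id=73: ✓ → 1010
review_id=74: ✓ → 756
review_id=75: ✓ → 592
review_id=76: ✓ → 25
review_id=77: ✓ → 622
review_id=78: ✓ → 1484
review_id=79: ✓ → 28
review_id=80: ✓ → 960
review_id=81: ✓ → 1508
stars_sum2 = 1239 + 1120 + 1756 + 1010 + 756 + 592 + 25 + 622 + 1484 + 28 + 960 + 1508 = 11100

stars_sum=9836, verified_avg=925, stars_sum2=11100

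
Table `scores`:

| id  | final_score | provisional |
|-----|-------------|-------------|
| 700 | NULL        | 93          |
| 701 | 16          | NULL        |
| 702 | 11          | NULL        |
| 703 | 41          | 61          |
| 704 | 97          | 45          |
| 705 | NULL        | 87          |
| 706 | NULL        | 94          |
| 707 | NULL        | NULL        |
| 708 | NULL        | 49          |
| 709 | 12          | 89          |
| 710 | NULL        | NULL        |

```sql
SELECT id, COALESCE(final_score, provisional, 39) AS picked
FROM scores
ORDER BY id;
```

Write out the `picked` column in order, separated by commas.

id=700: final_score=NULL, provisional=93 → 93
id=701: final_score=16 → 16
id=702: final_score=11 → 11
id=703: final_score=41 → 41
id=704: final_score=97 → 97
id=705: final_score=NULL, provisional=87 → 87
id=706: final_score=NULL, provisional=94 → 94
id=707: final_score=NULL, provisional=NULL, → literal 39 → 39
id=708: final_score=NULL, provisional=49 → 49
id=709: final_score=12 → 12
id=710: final_score=NULL, provisional=NULL, → literal 39 → 39

93, 16, 11, 41, 97, 87, 94, 39, 49, 12, 39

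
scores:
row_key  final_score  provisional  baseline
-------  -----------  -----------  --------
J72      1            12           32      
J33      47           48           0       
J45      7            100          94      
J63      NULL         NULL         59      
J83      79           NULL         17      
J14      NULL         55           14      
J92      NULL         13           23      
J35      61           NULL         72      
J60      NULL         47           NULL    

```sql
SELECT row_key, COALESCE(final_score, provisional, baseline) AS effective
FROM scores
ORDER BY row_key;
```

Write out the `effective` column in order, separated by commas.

55, 47, 61, 7, 47, 59, 1, 79, 13

row_key=J14: final_score=NULL, provisional=55 → 55
row_key=J33: final_score=47 → 47
row_key=J35: final_score=61 → 61
row_key=J45: final_score=7 → 7
row_key=J60: final_score=NULL, provisional=47 → 47
row_key=J63: final_score=NULL, provisional=NULL, baseline=59 → 59
row_key=J72: final_score=1 → 1
row_key=J83: final_score=79 → 79
row_key=J92: final_score=NULL, provisional=13 → 13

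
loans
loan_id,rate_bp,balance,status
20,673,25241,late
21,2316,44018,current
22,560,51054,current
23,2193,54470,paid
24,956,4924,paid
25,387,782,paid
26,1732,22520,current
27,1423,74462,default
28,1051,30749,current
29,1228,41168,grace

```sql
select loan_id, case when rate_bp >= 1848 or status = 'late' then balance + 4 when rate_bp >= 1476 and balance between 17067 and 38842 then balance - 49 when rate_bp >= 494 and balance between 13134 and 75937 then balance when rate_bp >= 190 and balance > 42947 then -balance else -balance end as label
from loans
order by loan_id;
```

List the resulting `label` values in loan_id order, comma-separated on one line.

loan_id=20: rate_bp >= 1848 or status = 'late' → 25245
loan_id=21: rate_bp >= 1848 or status = 'late' → 44022
loan_id=22: rate_bp >= 494 and balance between 13134 and 75937 → 51054
loan_id=23: rate_bp >= 1848 or status = 'late' → 54474
loan_id=24: ELSE → -4924
loan_id=25: ELSE → -782
loan_id=26: rate_bp >= 1476 and balance between 17067 and 38842 → 22471
loan_id=27: rate_bp >= 494 and balance between 13134 and 75937 → 74462
loan_id=28: rate_bp >= 494 and balance between 13134 and 75937 → 30749
loan_id=29: rate_bp >= 494 and balance between 13134 and 75937 → 41168

25245, 44022, 51054, 54474, -4924, -782, 22471, 74462, 30749, 41168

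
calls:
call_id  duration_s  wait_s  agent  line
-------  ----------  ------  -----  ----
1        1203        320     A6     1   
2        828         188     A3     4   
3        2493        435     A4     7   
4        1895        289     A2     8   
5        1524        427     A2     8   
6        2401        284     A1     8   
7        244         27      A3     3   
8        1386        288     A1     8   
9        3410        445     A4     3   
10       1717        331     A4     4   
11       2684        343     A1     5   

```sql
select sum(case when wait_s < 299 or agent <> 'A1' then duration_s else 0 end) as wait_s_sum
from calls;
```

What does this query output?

call_id=1: ✓ → 1203
call_id=2: ✓ → 828
call_id=3: ✓ → 2493
call_id=4: ✓ → 1895
call_id=5: ✓ → 1524
call_id=6: ✓ → 2401
call_id=7: ✓ → 244
call_id=8: ✓ → 1386
call_id=9: ✓ → 3410
call_id=10: ✓ → 1717
call_id=11: ✗
wait_s_sum = 1203 + 828 + 2493 + 1895 + 1524 + 2401 + 244 + 1386 + 3410 + 1717 = 17101

17101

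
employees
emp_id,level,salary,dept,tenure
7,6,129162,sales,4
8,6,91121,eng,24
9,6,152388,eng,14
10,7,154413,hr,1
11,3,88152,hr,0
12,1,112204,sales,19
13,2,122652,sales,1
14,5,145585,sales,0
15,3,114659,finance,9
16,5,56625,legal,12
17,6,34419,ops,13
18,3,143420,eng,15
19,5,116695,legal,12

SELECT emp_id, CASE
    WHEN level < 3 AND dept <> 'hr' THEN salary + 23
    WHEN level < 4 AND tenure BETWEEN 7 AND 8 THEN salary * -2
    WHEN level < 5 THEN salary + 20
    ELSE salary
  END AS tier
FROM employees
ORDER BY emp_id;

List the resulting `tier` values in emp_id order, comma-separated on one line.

129162, 91121, 152388, 154413, 88172, 112227, 122675, 145585, 114679, 56625, 34419, 143440, 116695

emp_id=7: ELSE → 129162
emp_id=8: ELSE → 91121
emp_id=9: ELSE → 152388
emp_id=10: ELSE → 154413
emp_id=11: level < 5 → 88172
emp_id=12: level < 3 AND dept <> 'hr' → 112227
emp_id=13: level < 3 AND dept <> 'hr' → 122675
emp_id=14: ELSE → 145585
emp_id=15: level < 5 → 114679
emp_id=16: ELSE → 56625
emp_id=17: ELSE → 34419
emp_id=18: level < 5 → 143440
emp_id=19: ELSE → 116695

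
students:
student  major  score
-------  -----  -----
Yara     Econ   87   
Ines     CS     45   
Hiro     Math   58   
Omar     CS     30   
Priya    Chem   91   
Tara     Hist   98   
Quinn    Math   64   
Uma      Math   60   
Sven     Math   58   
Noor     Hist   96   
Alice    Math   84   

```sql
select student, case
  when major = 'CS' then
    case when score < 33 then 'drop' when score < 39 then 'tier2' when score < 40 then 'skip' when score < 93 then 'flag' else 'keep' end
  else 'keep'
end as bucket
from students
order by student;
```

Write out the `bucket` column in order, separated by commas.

keep, keep, flag, keep, drop, keep, keep, keep, keep, keep, keep

student=Alice: major='Math' → outer ELSE → keep
student=Hiro: major='Math' → outer ELSE → keep
student=Ines: major='CS' → inner[score < 93] → flag
student=Noor: major='Hist' → outer ELSE → keep
student=Omar: major='CS' → inner[score < 33] → drop
student=Priya: major='Chem' → outer ELSE → keep
student=Quinn: major='Math' → outer ELSE → keep
student=Sven: major='Math' → outer ELSE → keep
student=Tara: major='Hist' → outer ELSE → keep
student=Uma: major='Math' → outer ELSE → keep
student=Yara: major='Econ' → outer ELSE → keep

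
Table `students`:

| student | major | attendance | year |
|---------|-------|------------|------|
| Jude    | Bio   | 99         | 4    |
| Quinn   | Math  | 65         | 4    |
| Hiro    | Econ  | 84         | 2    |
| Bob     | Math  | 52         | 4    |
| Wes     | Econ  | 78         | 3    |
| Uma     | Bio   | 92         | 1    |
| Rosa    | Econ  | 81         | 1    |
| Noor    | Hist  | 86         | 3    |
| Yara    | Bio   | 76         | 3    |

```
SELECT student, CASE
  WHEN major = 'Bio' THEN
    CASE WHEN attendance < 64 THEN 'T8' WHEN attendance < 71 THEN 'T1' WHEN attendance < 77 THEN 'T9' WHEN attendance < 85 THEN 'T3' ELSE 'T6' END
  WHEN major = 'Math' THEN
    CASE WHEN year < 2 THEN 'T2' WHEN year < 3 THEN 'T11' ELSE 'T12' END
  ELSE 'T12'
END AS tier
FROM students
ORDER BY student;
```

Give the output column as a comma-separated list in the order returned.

T12, T12, T6, T12, T12, T12, T6, T12, T9

student=Bob: major='Math' → inner[ELSE] → T12
student=Hiro: major='Econ' → outer ELSE → T12
student=Jude: major='Bio' → inner[ELSE] → T6
student=Noor: major='Hist' → outer ELSE → T12
student=Quinn: major='Math' → inner[ELSE] → T12
student=Rosa: major='Econ' → outer ELSE → T12
student=Uma: major='Bio' → inner[ELSE] → T6
student=Wes: major='Econ' → outer ELSE → T12
student=Yara: major='Bio' → inner[attendance < 77] → T9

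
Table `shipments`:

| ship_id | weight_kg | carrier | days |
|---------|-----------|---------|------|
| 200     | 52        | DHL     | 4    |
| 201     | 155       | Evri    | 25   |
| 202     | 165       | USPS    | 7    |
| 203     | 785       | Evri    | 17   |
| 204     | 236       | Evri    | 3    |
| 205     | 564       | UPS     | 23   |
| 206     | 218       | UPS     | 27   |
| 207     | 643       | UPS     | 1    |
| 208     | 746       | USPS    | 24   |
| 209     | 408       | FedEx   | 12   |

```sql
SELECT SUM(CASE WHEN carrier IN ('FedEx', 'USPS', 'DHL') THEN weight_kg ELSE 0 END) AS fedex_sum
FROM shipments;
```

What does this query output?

ship_id=200: ✓ → 52
ship_id=201: ✗
ship_id=202: ✓ → 165
ship_id=203: ✗
ship_id=204: ✗
ship_id=205: ✗
ship_id=206: ✗
ship_id=207: ✗
ship_id=208: ✓ → 746
ship_id=209: ✓ → 408
fedex_sum = 52 + 165 + 746 + 408 = 1371

1371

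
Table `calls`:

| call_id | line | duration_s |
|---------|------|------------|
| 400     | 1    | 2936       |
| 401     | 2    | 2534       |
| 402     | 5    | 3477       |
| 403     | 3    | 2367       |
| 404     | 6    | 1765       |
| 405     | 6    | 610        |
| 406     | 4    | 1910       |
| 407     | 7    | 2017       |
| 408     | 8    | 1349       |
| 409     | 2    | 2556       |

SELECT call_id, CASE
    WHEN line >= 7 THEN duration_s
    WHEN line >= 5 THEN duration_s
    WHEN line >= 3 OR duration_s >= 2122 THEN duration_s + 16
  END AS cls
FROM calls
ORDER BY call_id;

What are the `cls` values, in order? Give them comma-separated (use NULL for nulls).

2952, 2550, 3477, 2383, 1765, 610, 1926, 2017, 1349, 2572

call_id=400: line >= 3 OR duration_s >= 2122 → 2952
call_id=401: line >= 3 OR duration_s >= 2122 → 2550
call_id=402: line >= 5 → 3477
call_id=403: line >= 3 OR duration_s >= 2122 → 2383
call_id=404: line >= 5 → 1765
call_id=405: line >= 5 → 610
call_id=406: line >= 3 OR duration_s >= 2122 → 1926
call_id=407: line >= 7 → 2017
call_id=408: line >= 7 → 1349
call_id=409: line >= 3 OR duration_s >= 2122 → 2572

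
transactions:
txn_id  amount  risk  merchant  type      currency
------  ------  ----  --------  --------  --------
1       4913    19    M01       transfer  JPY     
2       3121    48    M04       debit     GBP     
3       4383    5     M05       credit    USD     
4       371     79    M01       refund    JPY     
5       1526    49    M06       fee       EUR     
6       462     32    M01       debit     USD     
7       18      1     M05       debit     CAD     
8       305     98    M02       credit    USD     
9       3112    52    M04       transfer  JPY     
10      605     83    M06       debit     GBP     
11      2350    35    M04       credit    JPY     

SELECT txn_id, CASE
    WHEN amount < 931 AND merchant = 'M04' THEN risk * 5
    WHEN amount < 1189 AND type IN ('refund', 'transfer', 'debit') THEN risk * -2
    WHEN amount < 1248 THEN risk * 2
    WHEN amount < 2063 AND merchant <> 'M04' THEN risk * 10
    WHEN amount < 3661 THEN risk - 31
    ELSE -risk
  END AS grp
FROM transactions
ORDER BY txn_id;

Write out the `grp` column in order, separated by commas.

txn_id=1: ELSE → -19
txn_id=2: amount < 3661 → 17
txn_id=3: ELSE → -5
txn_id=4: amount < 1189 AND type IN ('refund', 'transfer', 'debit') → -158
txn_id=5: amount < 2063 AND merchant <> 'M04' → 490
txn_id=6: amount < 1189 AND type IN ('refund', 'transfer', 'debit') → -64
txn_id=7: amount < 1189 AND type IN ('refund', 'transfer', 'debit') → -2
txn_id=8: amount < 1248 → 196
txn_id=9: amount < 3661 → 21
txn_id=10: amount < 1189 AND type IN ('refund', 'transfer', 'debit') → -166
txn_id=11: amount < 3661 → 4

-19, 17, -5, -158, 490, -64, -2, 196, 21, -166, 4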